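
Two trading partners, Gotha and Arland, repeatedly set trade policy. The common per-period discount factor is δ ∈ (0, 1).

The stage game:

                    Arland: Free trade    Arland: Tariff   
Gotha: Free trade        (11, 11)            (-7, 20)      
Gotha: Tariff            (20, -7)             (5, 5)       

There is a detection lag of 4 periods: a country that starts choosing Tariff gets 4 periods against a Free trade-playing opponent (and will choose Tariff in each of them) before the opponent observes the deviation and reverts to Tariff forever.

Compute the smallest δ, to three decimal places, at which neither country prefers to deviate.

Deviating for the 4 undetected periods gains 20−11 = 9 per period over cooperation, then loses 11−5 = 6 per period forever once punishment starts.
Gain: 9(1 + δ + … + δ^3); loss: 6·δ^4/(1−δ).
No profitable deviation ⇔ 9(1−δ^4) ≤ 6·δ^4, i.e. δ^4 ≥ 9/(9+6) = 3/5.
Hence δ ≥ (3/5)^(1/4) ≈ 0.880.

0.880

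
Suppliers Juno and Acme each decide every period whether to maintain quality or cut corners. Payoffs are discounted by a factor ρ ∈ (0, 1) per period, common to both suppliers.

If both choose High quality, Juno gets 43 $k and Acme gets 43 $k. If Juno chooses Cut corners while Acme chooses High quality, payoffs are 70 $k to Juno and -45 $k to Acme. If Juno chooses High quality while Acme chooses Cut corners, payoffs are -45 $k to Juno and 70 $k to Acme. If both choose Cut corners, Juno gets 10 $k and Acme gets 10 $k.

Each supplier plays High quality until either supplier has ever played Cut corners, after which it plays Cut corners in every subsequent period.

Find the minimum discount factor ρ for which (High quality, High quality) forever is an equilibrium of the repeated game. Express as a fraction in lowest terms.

Cooperation forever yields 43 each period: 43/(1−ρ).
Deviating yields 70 once, then 10 forever: 70 + 10ρ/(1−ρ).
No profitable deviation requires 43/(1−ρ) ≥ 70 + 10ρ/(1−ρ).
Multiplying by (1−ρ): 43 ≥ 70(1−ρ) + 10ρ = 70 − 60ρ.
So 60ρ ≥ 27, i.e. ρ ≥ 27/60 = 9/20.

9/20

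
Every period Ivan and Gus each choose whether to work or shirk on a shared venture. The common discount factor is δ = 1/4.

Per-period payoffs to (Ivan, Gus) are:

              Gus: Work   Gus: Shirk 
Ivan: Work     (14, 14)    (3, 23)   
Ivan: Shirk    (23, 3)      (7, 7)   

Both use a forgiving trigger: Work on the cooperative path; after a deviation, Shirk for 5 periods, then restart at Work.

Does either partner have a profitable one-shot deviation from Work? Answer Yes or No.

Comparing payoff streams over the 6 periods until play realigns: cooperate → 14(1+δ+…+δ^5); deviate → 23 + 7(δ+…+δ^5).
Cooperation is sustained iff (14−7)(δ+…+δ^5) ≥ 23−14.
δ+…+δ^5 = 1/4·(1−(1/4)^5)/(1−1/4) = 0.3330, and (23−14)/(14−7) = 1.2857.
0.3330 < 1.2857, so cooperation is not sustainable.

Yes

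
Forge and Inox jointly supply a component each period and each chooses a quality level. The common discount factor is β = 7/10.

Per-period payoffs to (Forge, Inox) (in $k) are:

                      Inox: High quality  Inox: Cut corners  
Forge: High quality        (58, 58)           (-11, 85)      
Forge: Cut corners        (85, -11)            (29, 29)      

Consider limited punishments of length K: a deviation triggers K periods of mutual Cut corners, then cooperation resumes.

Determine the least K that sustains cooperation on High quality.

Need Σ_{k=1}^{K} β^k ≥ (85−58)/(58−29) = 0.9310 at β = 7/10.
At K = 1 the sum is 0.7000 < 0.9310; at K = 2 it is 1.1900 ≥ 0.9310.
So the minimum punishment length is K = 2.

2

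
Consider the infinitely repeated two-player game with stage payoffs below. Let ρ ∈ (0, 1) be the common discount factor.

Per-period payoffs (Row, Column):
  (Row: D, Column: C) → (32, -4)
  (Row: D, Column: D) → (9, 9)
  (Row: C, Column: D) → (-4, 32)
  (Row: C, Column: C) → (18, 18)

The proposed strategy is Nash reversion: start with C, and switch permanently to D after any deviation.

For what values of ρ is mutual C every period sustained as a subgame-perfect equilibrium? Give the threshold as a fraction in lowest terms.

14/23

Under grim trigger the critical discount factor is (T−C)/(T−P) with T = 32, C = 18, P = 9.
ρ* = (32−18)/(32−9) = 14/23.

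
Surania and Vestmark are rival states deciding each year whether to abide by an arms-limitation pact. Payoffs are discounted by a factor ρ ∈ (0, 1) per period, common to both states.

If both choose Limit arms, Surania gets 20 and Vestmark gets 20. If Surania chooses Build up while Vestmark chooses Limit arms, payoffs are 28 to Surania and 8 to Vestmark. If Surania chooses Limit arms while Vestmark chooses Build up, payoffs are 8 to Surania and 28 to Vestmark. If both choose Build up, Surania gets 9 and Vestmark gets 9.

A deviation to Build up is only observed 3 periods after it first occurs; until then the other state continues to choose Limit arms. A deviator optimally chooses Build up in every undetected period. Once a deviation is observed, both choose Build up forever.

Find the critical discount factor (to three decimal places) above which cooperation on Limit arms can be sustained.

Deviating for the 3 undetected periods gains 28−20 = 8 per period over cooperation, then loses 20−9 = 11 per period forever once punishment starts.
Gain: 8(1 + ρ + … + ρ^2); loss: 11·ρ^3/(1−ρ).
No profitable deviation ⇔ 8(1−ρ^3) ≤ 11·ρ^3, i.e. ρ^3 ≥ 8/(8+11) = 8/19.
Hence ρ ≥ (8/19)^(1/3) ≈ 0.750.

0.750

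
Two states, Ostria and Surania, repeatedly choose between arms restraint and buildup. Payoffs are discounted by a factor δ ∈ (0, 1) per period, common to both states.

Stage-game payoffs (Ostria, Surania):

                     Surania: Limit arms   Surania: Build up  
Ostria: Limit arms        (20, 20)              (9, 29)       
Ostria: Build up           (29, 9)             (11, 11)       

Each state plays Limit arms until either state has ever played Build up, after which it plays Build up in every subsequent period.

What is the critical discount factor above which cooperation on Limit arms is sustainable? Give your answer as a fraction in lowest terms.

1/2

Cooperation forever yields 20 each period: 20/(1−δ).
Deviating yields 29 once, then 11 forever: 29 + 11δ/(1−δ).
No profitable deviation requires 20/(1−δ) ≥ 29 + 11δ/(1−δ).
Multiplying by (1−δ): 20 ≥ 29(1−δ) + 11δ = 29 − 18δ.
So 18δ ≥ 9, i.e. δ ≥ 9/18 = 1/2.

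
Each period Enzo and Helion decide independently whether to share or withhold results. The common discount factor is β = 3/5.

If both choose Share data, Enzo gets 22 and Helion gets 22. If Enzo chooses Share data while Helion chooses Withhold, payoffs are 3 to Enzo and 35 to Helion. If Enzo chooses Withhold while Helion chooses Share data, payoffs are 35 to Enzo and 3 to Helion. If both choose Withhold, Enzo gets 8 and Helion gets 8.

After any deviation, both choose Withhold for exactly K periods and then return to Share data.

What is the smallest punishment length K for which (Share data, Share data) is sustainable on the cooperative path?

2

IC: β(1−β^K)/(1−β) ≥ (35−22)/(22−8) = 13/14.
With β = 3/5: need 1 − β^K ≥ 13/14·(1−3/5)/(3/5), i.e. β^K ≤ 0.3810.
Since (3/5)^1 = 0.6000 and (3/5)^2 = 0.3600, the smallest such K is 2.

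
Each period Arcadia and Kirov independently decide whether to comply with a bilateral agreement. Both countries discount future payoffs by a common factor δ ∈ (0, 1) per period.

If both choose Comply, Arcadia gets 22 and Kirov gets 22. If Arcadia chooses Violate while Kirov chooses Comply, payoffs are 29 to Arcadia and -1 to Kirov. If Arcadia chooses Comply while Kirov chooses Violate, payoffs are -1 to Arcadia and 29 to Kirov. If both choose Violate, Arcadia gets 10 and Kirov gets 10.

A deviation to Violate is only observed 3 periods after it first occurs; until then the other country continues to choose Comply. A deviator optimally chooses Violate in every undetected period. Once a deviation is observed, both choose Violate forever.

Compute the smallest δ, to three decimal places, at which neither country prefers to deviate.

A deviator earns 29 for 3 periods, then 10 forever; cooperating earns 22 forever. Multiplying the IC by (1−δ):
22 ≥ 29(1−δ^3) + 10δ^3, so 19·δ^3 ≥ 7 and δ^3 ≥ 7/19.
δ ≥ (7/19)^(1/3) ≈ 0.717.

0.717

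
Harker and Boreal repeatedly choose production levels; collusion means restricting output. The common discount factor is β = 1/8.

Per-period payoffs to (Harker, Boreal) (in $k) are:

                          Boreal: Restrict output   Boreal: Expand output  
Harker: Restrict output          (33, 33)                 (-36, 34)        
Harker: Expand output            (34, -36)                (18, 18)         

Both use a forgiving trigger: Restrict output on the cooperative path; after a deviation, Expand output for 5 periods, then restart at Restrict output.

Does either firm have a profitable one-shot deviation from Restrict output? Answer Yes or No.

No

IC: β+…+β^5 ≥ (34−33)/(33−18) = 1/15.
At β = 1/8: partial sum = 0.1429 ≥ 0.0667. Cooperation sustainable.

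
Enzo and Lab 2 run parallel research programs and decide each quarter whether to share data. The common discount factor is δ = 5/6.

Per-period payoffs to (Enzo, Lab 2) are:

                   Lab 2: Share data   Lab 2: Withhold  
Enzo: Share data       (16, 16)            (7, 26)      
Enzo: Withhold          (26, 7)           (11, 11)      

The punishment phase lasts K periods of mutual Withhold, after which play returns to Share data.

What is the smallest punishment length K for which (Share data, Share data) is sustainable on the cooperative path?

IC: δ(1−δ^K)/(1−δ) ≥ (26−16)/(16−11) = 2.
With δ = 5/6: need 1 − δ^K ≥ 2·(1−5/6)/(5/6), i.e. δ^K ≤ 0.6000.
Since (5/6)^2 = 0.6944 and (5/6)^3 = 0.5787, the smallest such K is 3.

3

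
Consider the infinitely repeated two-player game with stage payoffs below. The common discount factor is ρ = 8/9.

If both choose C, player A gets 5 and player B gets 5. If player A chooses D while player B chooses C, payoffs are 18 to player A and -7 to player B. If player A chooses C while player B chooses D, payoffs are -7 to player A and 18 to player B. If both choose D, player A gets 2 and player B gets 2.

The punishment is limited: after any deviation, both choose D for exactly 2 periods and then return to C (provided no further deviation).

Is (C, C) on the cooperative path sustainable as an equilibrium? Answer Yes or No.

No

IC: ρ+…+ρ^2 ≥ (18−5)/(5−2) = 13/3.
At ρ = 8/9: partial sum = 1.6790 < 4.3333. Cooperation not sustainable.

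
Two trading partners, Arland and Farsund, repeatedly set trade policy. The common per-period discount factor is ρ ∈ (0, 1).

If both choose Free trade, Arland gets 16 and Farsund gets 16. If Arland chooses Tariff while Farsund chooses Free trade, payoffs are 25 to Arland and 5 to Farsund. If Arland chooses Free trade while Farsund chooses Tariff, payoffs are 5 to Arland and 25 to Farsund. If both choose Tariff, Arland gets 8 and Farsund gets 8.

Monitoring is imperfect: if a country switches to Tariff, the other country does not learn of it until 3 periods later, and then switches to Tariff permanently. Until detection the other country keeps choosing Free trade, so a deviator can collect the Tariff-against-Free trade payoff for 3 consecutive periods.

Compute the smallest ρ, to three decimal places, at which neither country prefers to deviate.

A deviator earns 25 for 3 periods, then 8 forever; cooperating earns 16 forever. Multiplying the IC by (1−ρ):
16 ≥ 25(1−ρ^3) + 8ρ^3, so 17·ρ^3 ≥ 9 and ρ^3 ≥ 9/17.
ρ ≥ (9/17)^(1/3) ≈ 0.809.

0.809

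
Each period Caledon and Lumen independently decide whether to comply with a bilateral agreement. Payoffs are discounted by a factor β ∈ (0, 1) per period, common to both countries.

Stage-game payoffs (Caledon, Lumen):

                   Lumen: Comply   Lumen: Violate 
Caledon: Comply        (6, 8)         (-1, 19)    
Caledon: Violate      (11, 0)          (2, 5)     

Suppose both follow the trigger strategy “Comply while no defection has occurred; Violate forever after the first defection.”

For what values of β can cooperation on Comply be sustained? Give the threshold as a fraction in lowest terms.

Caledon's threshold: (11−6)/(11−2) = 5/9.
Lumen's threshold: (19−8)/(19−5) = 11/14.
5/9 < 11/14, so Lumen binds and β* = 11/14.

11/14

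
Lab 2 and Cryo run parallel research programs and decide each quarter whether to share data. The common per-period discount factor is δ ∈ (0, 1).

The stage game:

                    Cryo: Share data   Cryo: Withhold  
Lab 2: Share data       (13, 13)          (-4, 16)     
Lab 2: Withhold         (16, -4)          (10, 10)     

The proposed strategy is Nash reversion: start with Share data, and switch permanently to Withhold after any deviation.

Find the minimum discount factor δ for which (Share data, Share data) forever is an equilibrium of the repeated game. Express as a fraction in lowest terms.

1/2

One-period gain from deviating is 16 − 13 = 3. The loss is 13 − 10 = 3 in every subsequent period, with present value 3·δ/(1−δ).
Deviation is unprofitable when 3·δ/(1−δ) ≥ 3, i.e. δ/(1−δ) ≥ 1.
Equivalently δ ≥ 3/(3+3) = 1/2.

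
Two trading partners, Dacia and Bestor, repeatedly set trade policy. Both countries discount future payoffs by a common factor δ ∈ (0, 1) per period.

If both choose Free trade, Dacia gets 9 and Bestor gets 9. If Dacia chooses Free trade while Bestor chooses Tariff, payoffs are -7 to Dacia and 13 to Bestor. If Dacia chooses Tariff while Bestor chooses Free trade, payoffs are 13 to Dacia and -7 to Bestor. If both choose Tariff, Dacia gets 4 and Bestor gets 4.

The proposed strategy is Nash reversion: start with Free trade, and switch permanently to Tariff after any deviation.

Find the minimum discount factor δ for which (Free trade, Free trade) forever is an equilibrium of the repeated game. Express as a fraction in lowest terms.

4/9

One-period gain from deviating is 13 − 9 = 4. The loss is 9 − 4 = 5 in every subsequent period, with present value 5·δ/(1−δ).
Deviation is unprofitable when 5·δ/(1−δ) ≥ 4, i.e. δ/(1−δ) ≥ 4/5.
Equivalently δ ≥ 4/(4+5) = 4/9.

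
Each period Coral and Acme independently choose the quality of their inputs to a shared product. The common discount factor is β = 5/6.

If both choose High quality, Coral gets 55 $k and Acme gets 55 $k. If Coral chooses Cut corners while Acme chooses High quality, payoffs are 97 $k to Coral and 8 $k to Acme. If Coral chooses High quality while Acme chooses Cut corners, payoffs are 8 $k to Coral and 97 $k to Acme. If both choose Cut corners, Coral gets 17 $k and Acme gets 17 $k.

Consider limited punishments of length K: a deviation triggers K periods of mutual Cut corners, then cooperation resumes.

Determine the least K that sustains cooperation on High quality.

No profitable deviation requires (55−17)(β+…+β^K) ≥ 97−55, i.e. β+…+β^K ≥ 21/19 ≈ 1.1053.
With β = 5/6, the partial sums are K=1: 0.8333, K=2: 1.5278.
K = 2 is the first length at which the sum reaches 1.1053.

2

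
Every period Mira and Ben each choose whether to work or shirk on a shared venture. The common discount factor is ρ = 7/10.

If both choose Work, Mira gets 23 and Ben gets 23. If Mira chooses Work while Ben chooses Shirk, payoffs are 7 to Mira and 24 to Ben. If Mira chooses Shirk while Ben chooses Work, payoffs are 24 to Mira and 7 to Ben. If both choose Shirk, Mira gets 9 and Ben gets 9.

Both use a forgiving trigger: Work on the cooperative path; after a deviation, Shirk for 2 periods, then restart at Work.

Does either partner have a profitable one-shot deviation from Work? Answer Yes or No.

A one-shot deviation gives 24 now, then 9 for 2 periods, then back to 23.
Gain from deviating: (24−23) today; loss: (23−9) in each of the next 2 periods.
No-deviation condition: (23−9)(ρ+…+ρ^2) ≥ 24−23, i.e. ρ+…+ρ^2 ≥ 1/14.
At ρ = 7/10: ρ+…+ρ^2 = 1.1900 ≥ 0.0714.
So cooperation is sustainable.

No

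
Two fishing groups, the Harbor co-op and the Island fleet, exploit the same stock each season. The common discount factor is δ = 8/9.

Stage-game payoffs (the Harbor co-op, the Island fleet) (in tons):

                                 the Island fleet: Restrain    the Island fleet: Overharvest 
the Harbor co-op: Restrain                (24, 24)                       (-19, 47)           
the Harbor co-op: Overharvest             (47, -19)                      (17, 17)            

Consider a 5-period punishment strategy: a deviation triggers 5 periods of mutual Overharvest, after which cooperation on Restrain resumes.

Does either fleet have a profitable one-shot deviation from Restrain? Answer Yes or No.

No

A one-shot deviation gives 47 now, then 17 for 5 periods, then back to 24.
Gain from deviating: (47−24) today; loss: (24−17) in each of the next 5 periods.
No-deviation condition: (24−17)(δ+…+δ^5) ≥ 47−24, i.e. δ+…+δ^5 ≥ 23/7.
At δ = 8/9: δ+…+δ^5 = 3.5606 ≥ 3.2857.
So cooperation is sustainable.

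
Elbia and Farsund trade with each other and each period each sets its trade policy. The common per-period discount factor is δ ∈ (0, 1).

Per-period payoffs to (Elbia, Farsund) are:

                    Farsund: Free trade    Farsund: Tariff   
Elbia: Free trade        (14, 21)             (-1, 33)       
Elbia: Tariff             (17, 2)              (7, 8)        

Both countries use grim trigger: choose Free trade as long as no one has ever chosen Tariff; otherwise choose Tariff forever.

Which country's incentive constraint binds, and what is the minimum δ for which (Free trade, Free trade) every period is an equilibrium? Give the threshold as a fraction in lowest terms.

For Elbia: deviation gain 17−14 = 3, per-period punishment loss 14−7 = 7. IC gives δ ≥ 3/10.
For Farsund: gain 12, loss 13 per period, so δ ≥ 12/25.
The tighter constraint is Farsund's, so cooperation needs δ ≥ 12/25.

Farsund; δ ≥ 12/25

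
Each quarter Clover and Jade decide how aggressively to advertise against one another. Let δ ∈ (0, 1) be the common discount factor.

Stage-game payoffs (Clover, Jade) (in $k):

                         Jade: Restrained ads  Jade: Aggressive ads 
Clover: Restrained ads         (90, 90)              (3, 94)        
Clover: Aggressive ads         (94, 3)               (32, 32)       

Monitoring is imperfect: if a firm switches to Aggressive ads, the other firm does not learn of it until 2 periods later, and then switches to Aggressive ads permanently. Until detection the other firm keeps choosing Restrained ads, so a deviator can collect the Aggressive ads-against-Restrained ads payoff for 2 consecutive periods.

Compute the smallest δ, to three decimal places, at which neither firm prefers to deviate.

0.254

Deviating for the 2 undetected periods gains 94−90 = 4 per period over cooperation, then loses 90−32 = 58 per period forever once punishment starts.
Gain: 4(1 + δ + … + δ^1); loss: 58·δ^2/(1−δ).
No profitable deviation ⇔ 4(1−δ^2) ≤ 58·δ^2, i.e. δ^2 ≥ 4/(4+58) = 2/31.
Hence δ ≥ (2/31)^(1/2) ≈ 0.254.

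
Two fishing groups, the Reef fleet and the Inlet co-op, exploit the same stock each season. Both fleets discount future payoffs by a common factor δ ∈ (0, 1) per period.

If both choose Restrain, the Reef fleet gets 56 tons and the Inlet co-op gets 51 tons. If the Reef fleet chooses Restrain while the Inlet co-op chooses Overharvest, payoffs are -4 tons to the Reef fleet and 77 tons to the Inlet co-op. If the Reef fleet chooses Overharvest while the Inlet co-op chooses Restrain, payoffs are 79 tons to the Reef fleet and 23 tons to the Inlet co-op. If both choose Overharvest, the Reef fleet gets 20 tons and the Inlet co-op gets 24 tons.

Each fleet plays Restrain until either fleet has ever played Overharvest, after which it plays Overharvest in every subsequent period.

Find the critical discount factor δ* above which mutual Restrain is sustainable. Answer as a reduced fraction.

the Reef fleet's threshold: (79−56)/(79−20) = 23/59.
the Inlet co-op's threshold: (77−51)/(77−24) = 26/53.
23/59 < 26/53, so the Inlet co-op binds and δ* = 26/53.

26/53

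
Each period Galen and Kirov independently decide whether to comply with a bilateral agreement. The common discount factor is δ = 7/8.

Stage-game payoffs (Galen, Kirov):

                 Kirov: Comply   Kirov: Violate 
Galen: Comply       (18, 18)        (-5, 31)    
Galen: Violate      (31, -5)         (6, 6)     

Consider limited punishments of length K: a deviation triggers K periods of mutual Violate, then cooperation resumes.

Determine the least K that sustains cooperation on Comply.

No profitable deviation requires (18−6)(δ+…+δ^K) ≥ 31−18, i.e. δ+…+δ^K ≥ 13/12 ≈ 1.0833.
With δ = 7/8, the partial sums are K=1: 0.8750, K=2: 1.6406.
K = 2 is the first length at which the sum reaches 1.0833.

2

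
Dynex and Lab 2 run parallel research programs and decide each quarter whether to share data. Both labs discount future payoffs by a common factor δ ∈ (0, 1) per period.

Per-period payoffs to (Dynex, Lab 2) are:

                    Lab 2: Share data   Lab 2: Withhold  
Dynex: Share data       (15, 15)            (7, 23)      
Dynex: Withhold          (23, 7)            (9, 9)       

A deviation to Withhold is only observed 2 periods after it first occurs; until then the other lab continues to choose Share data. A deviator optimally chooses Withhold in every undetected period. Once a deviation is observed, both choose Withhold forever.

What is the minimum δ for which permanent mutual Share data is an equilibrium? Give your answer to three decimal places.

Deviating for the 2 undetected periods gains 23−15 = 8 per period over cooperation, then loses 15−9 = 6 per period forever once punishment starts.
Gain: 8(1 + δ + … + δ^1); loss: 6·δ^2/(1−δ).
No profitable deviation ⇔ 8(1−δ^2) ≤ 6·δ^2, i.e. δ^2 ≥ 8/(8+6) = 4/7.
Hence δ ≥ (4/7)^(1/2) ≈ 0.756.

0.756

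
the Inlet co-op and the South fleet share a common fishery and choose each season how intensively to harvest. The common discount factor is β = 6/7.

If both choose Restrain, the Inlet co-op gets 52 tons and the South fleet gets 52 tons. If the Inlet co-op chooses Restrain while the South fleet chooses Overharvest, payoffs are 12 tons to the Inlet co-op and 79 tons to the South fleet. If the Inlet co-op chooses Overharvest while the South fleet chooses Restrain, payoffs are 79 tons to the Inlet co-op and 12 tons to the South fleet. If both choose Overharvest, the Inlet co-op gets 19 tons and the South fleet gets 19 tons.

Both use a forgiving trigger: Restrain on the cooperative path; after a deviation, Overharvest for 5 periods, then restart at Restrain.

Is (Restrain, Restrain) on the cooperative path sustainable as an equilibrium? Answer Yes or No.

Yes

IC: β+…+β^5 ≥ (79−52)/(52−19) = 9/11.
At β = 6/7: partial sum = 3.2240 ≥ 0.8182. Cooperation sustainable.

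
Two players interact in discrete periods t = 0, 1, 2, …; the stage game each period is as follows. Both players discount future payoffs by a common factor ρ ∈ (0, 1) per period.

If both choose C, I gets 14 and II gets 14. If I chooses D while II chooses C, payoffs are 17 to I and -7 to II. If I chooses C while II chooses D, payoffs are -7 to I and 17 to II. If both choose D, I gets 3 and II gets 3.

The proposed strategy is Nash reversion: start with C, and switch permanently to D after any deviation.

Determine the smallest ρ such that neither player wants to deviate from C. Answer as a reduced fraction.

3/14

Under grim trigger the critical discount factor is (T−C)/(T−P) with T = 17, C = 14, P = 3.
ρ* = (17−14)/(17−3) = 3/14.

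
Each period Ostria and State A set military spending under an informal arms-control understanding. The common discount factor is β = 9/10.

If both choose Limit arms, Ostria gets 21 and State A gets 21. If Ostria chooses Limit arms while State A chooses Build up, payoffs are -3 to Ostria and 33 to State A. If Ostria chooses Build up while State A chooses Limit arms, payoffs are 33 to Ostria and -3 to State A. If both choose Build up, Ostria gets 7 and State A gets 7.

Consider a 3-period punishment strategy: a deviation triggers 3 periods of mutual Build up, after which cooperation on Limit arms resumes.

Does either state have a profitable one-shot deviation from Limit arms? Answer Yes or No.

No

IC: β+…+β^3 ≥ (33−21)/(21−7) = 6/7.
At β = 9/10: partial sum = 2.4390 ≥ 0.8571. Cooperation sustainable.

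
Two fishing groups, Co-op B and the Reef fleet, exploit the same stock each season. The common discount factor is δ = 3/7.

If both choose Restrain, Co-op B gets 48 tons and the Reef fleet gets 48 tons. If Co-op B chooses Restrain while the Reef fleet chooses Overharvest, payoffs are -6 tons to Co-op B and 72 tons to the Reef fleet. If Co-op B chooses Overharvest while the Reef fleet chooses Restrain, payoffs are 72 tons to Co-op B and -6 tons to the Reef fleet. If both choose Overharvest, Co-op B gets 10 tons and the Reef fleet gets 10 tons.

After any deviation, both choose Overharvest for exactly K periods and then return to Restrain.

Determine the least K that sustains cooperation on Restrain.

3

IC: δ(1−δ^K)/(1−δ) ≥ (72−48)/(48−10) = 12/19.
With δ = 3/7: need 1 − δ^K ≥ 12/19·(1−3/7)/(3/7), i.e. δ^K ≤ 0.1579.
Since (3/7)^2 = 0.1837 and (3/7)^3 = 0.0787, the smallest such K is 3.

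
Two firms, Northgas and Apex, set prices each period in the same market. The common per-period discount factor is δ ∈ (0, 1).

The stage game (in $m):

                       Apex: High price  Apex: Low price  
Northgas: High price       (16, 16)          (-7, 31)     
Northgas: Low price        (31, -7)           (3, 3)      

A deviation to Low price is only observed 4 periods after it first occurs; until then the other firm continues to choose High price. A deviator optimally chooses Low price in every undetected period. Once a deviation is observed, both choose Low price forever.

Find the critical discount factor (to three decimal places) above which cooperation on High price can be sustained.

The best deviation is to choose Low price for all 4 undetected periods, earning 31 each, then 3 forever once detected.
Deviation value: 31(1−δ^4)/(1−δ) + 3δ^4/(1−δ); cooperation value: 16/(1−δ).
IC: 16 ≥ 31(1−δ^4) + 3δ^4 = 31 − 28δ^4.
So δ^4 ≥ 15/28, giving δ ≥ (15/28)^(1/4) ≈ 0.856.

0.856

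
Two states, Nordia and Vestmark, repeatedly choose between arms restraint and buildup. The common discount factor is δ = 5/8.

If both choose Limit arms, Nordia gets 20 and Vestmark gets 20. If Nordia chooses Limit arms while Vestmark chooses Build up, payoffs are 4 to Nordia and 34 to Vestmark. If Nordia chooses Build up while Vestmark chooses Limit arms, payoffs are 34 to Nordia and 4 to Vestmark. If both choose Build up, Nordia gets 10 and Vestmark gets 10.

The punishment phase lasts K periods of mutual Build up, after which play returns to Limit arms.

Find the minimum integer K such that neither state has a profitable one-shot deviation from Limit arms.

Need Σ_{k=1}^{K} δ^k ≥ (34−20)/(20−10) = 1.4000 at δ = 5/8.
At K = 3 the sum is 1.2598 < 1.4000; at K = 4 it is 1.4124 ≥ 1.4000.
So the minimum punishment length is K = 4.

4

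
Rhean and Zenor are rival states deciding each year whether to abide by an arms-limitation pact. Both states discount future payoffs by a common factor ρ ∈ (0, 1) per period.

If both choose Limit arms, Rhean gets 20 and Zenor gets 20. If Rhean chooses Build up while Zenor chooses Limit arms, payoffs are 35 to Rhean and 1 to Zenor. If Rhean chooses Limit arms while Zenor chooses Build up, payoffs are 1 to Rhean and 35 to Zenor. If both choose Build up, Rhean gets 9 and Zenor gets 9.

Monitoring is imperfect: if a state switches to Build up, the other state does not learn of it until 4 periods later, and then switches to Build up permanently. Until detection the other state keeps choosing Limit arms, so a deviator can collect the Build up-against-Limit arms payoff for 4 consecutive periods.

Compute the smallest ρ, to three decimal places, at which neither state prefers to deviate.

The best deviation is to choose Build up for all 4 undetected periods, earning 35 each, then 9 forever once detected.
Deviation value: 35(1−ρ^4)/(1−ρ) + 9ρ^4/(1−ρ); cooperation value: 20/(1−ρ).
IC: 20 ≥ 35(1−ρ^4) + 9ρ^4 = 35 − 26ρ^4.
So ρ^4 ≥ 15/26, giving ρ ≥ (15/26)^(1/4) ≈ 0.872.

0.872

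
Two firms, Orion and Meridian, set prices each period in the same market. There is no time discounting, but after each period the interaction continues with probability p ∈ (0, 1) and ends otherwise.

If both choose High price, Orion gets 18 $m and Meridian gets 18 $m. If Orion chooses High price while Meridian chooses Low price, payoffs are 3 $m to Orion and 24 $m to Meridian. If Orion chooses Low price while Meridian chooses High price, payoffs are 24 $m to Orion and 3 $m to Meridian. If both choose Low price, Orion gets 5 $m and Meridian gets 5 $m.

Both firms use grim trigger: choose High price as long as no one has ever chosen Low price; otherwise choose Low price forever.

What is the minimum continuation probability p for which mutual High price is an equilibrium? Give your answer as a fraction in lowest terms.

With no time discounting, the continuation probability p plays the role of the discount factor.
Grim-trigger IC: 18/(1−p) ≥ 24 + 5p/(1−p) ⇒ p ≥ (24−18)/(24−5) = 6/19.

6/19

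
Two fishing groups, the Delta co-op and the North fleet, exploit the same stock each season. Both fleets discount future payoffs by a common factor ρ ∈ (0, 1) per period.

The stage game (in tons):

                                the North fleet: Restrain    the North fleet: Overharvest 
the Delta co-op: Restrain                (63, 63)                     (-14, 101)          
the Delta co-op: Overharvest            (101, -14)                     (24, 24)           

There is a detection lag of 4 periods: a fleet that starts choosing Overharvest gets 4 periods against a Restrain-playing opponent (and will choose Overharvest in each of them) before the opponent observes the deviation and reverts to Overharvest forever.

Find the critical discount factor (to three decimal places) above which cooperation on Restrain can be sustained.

The best deviation is to choose Overharvest for all 4 undetected periods, earning 101 each, then 24 forever once detected.
Deviation value: 101(1−ρ^4)/(1−ρ) + 24ρ^4/(1−ρ); cooperation value: 63/(1−ρ).
IC: 63 ≥ 101(1−ρ^4) + 24ρ^4 = 101 − 77ρ^4.
So ρ^4 ≥ 38/77, giving ρ ≥ (38/77)^(1/4) ≈ 0.838.

0.838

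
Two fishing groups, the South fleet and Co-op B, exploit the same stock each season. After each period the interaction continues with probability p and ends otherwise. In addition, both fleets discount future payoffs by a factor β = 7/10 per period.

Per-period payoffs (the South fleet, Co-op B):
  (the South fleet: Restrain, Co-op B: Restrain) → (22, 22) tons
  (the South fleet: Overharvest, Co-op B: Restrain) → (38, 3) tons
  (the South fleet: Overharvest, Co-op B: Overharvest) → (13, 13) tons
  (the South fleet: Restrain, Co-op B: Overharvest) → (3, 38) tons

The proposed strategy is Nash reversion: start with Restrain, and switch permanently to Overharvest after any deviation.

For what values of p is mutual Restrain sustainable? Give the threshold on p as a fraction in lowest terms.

Expected continuation weight on next period's payoff is β·p = 7/10·p, which plays the role of the discount factor.
Cooperation requires 7/10·p ≥ (38−22)/(38−13) = 16/25, hence p ≥ 32/35.

32/35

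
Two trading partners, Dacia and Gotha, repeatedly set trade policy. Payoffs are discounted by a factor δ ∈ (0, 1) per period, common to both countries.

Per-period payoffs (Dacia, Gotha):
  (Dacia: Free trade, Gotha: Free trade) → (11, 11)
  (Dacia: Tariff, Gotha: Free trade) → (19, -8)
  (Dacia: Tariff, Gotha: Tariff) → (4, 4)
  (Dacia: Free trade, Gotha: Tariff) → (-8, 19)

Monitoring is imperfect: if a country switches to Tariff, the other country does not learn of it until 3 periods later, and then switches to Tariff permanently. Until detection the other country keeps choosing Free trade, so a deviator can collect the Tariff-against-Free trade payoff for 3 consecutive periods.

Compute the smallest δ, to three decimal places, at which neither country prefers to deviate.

A deviator earns 19 for 3 periods, then 4 forever; cooperating earns 11 forever. Multiplying the IC by (1−δ):
11 ≥ 19(1−δ^3) + 4δ^3, so 15·δ^3 ≥ 8 and δ^3 ≥ 8/15.
δ ≥ (8/15)^(1/3) ≈ 0.811.

0.811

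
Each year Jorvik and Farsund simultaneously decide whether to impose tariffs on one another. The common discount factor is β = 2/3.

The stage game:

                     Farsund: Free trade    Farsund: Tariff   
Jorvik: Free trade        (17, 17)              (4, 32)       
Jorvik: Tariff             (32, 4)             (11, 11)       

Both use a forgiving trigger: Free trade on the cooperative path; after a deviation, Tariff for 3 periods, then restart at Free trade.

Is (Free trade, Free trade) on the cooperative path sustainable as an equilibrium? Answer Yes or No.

No

A one-shot deviation gives 32 now, then 11 for 3 periods, then back to 17.
Gain from deviating: (32−17) today; loss: (17−11) in each of the next 3 periods.
No-deviation condition: (17−11)(β+…+β^3) ≥ 32−17, i.e. β+…+β^3 ≥ 5/2.
At β = 2/3: β+…+β^3 = 1.4074 < 2.5000.
So cooperation is not sustainable.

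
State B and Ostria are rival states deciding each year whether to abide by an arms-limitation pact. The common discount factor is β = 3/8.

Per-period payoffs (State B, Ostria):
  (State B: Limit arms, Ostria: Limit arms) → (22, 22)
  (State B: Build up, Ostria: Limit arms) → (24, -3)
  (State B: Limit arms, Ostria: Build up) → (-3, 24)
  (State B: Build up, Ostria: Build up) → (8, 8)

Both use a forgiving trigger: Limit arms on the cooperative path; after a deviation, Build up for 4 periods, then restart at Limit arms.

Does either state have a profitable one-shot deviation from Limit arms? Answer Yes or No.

No

Comparing payoff streams over the 5 periods until play realigns: cooperate → 22(1+β+…+β^4); deviate → 24 + 8(β+…+β^4).
Cooperation is sustained iff (22−8)(β+…+β^4) ≥ 24−22.
β+…+β^4 = 3/8·(1−(3/8)^4)/(1−3/8) = 0.5881, and (24−22)/(22−8) = 0.1429.
0.5881 ≥ 0.1429, so cooperation is sustainable.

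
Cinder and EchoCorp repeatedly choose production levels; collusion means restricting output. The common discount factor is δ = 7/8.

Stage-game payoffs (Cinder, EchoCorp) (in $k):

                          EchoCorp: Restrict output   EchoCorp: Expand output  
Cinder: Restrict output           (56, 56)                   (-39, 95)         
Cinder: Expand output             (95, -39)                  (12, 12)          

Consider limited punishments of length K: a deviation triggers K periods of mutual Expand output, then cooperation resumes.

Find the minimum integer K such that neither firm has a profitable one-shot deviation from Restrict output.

2

No profitable deviation requires (56−12)(δ+…+δ^K) ≥ 95−56, i.e. δ+…+δ^K ≥ 39/44 ≈ 0.8864.
With δ = 7/8, the partial sums are K=1: 0.8750, K=2: 1.6406.
K = 2 is the first length at which the sum reaches 0.8864.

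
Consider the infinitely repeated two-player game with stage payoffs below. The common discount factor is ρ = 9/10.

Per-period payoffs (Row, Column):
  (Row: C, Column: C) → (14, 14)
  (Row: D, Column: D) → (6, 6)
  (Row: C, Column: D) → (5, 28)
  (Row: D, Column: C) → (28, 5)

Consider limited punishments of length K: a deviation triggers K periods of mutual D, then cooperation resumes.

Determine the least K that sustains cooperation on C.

3

Need Σ_{k=1}^{K} ρ^k ≥ (28−14)/(14−6) = 1.7500 at ρ = 9/10.
At K = 2 the sum is 1.7100 < 1.7500; at K = 3 it is 2.4390 ≥ 1.7500.
So the minimum punishment length is K = 3.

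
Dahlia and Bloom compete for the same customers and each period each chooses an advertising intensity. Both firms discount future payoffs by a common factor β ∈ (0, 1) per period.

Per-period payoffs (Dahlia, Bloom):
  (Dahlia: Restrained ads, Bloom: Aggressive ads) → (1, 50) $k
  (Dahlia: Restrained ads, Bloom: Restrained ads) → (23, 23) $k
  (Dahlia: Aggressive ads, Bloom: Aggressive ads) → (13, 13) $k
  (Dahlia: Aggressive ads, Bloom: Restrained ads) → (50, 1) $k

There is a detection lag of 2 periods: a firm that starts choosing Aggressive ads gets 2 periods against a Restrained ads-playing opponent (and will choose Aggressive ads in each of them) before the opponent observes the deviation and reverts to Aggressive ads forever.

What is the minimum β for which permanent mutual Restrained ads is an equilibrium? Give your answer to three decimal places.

0.854

Deviating for the 2 undetected periods gains 50−23 = 27 per period over cooperation, then loses 23−13 = 10 per period forever once punishment starts.
Gain: 27(1 + β + … + β^1); loss: 10·β^2/(1−β).
No profitable deviation ⇔ 27(1−β^2) ≤ 10·β^2, i.e. β^2 ≥ 27/(27+10) = 27/37.
Hence β ≥ (27/37)^(1/2) ≈ 0.854.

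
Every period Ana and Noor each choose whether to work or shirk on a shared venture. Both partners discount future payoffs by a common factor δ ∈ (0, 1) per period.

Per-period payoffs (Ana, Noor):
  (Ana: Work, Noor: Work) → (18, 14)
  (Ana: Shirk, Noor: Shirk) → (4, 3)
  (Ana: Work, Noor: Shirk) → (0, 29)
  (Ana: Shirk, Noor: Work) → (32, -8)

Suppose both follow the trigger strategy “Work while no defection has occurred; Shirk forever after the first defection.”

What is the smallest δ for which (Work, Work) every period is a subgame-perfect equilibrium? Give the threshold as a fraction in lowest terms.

15/26

Ana: cooperation gives 18 each period; deviation gives 32 once then 4 forever.
  18/(1−δ) ≥ 32 + 4δ/(1−δ) ⇒ δ ≥ 14/28 = 1/2.
Noor: cooperation gives 14 each period; deviation gives 29 once then 3 forever.
  δ ≥ 15/26.
Both must hold, so the binding constraint is Noor's: δ ≥ 15/26.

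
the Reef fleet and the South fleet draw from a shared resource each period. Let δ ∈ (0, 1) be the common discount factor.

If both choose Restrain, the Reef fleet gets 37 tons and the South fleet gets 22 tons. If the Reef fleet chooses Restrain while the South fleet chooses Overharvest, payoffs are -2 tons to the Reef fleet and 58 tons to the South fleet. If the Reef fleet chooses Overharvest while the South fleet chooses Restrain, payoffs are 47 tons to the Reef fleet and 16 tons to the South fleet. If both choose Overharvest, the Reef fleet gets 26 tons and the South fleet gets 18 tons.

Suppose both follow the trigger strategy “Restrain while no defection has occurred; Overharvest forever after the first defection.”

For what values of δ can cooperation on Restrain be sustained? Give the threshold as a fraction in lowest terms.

the Reef fleet's threshold: (47−37)/(47−26) = 10/21.
the South fleet's threshold: (58−22)/(58−18) = 9/10.
10/21 < 9/10, so the South fleet binds and δ* = 9/10.

9/10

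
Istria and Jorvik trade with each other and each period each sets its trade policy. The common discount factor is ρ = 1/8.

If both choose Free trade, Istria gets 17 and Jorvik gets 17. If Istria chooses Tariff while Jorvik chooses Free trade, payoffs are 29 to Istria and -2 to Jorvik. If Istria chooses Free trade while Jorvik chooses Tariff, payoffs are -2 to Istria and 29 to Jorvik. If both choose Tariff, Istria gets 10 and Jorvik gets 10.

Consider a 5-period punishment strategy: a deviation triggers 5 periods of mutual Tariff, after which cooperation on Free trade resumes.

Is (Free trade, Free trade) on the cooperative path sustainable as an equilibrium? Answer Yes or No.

IC: ρ+…+ρ^5 ≥ (29−17)/(17−10) = 12/7.
At ρ = 1/8: partial sum = 0.1429 < 1.7143. Cooperation not sustainable.

No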